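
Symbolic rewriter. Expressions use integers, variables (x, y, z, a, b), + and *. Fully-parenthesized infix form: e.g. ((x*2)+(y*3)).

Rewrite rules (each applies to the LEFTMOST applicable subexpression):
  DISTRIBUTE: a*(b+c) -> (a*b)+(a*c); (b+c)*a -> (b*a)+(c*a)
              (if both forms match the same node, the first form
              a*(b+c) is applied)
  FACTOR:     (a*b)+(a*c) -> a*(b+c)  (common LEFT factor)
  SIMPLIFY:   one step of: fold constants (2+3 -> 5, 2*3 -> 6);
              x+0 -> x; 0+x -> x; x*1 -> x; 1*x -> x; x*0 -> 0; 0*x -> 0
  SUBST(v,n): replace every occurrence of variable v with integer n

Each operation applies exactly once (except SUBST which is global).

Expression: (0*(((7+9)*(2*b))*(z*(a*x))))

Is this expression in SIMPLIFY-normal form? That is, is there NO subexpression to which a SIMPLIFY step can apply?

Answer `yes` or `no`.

Answer: no

Derivation:
Expression: (0*(((7+9)*(2*b))*(z*(a*x))))
Scanning for simplifiable subexpressions (pre-order)...
  at root: (0*(((7+9)*(2*b))*(z*(a*x)))) (SIMPLIFIABLE)
  at R: (((7+9)*(2*b))*(z*(a*x))) (not simplifiable)
  at RL: ((7+9)*(2*b)) (not simplifiable)
  at RLL: (7+9) (SIMPLIFIABLE)
  at RLR: (2*b) (not simplifiable)
  at RR: (z*(a*x)) (not simplifiable)
  at RRR: (a*x) (not simplifiable)
Found simplifiable subexpr at path root: (0*(((7+9)*(2*b))*(z*(a*x))))
One SIMPLIFY step would give: 0
-> NOT in normal form.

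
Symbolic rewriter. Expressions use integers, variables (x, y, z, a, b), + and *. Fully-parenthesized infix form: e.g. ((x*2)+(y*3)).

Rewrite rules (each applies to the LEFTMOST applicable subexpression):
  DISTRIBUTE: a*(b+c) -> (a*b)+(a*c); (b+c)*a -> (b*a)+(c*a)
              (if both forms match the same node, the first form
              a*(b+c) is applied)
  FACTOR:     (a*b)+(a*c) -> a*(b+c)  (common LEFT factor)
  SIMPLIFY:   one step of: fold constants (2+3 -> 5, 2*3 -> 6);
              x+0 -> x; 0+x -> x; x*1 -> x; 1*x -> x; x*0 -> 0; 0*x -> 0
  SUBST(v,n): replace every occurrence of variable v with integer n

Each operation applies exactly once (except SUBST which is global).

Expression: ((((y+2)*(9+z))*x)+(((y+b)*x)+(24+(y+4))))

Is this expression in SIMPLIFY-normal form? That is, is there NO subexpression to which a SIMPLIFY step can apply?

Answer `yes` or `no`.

Answer: yes

Derivation:
Expression: ((((y+2)*(9+z))*x)+(((y+b)*x)+(24+(y+4))))
Scanning for simplifiable subexpressions (pre-order)...
  at root: ((((y+2)*(9+z))*x)+(((y+b)*x)+(24+(y+4)))) (not simplifiable)
  at L: (((y+2)*(9+z))*x) (not simplifiable)
  at LL: ((y+2)*(9+z)) (not simplifiable)
  at LLL: (y+2) (not simplifiable)
  at LLR: (9+z) (not simplifiable)
  at R: (((y+b)*x)+(24+(y+4))) (not simplifiable)
  at RL: ((y+b)*x) (not simplifiable)
  at RLL: (y+b) (not simplifiable)
  at RR: (24+(y+4)) (not simplifiable)
  at RRR: (y+4) (not simplifiable)
Result: no simplifiable subexpression found -> normal form.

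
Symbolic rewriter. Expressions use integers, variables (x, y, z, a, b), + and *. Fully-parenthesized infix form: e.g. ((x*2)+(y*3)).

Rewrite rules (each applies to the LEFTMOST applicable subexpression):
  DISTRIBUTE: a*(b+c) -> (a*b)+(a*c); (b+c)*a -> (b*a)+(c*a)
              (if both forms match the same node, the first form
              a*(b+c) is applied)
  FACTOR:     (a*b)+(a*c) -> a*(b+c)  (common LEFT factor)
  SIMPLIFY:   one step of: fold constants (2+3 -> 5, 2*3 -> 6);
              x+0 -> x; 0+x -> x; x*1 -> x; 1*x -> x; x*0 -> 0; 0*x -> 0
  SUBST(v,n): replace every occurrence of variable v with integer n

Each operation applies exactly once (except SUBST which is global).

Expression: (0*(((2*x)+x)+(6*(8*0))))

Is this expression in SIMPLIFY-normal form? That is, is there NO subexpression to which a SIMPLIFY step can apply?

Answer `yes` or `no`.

Answer: no

Derivation:
Expression: (0*(((2*x)+x)+(6*(8*0))))
Scanning for simplifiable subexpressions (pre-order)...
  at root: (0*(((2*x)+x)+(6*(8*0)))) (SIMPLIFIABLE)
  at R: (((2*x)+x)+(6*(8*0))) (not simplifiable)
  at RL: ((2*x)+x) (not simplifiable)
  at RLL: (2*x) (not simplifiable)
  at RR: (6*(8*0)) (not simplifiable)
  at RRR: (8*0) (SIMPLIFIABLE)
Found simplifiable subexpr at path root: (0*(((2*x)+x)+(6*(8*0))))
One SIMPLIFY step would give: 0
-> NOT in normal form.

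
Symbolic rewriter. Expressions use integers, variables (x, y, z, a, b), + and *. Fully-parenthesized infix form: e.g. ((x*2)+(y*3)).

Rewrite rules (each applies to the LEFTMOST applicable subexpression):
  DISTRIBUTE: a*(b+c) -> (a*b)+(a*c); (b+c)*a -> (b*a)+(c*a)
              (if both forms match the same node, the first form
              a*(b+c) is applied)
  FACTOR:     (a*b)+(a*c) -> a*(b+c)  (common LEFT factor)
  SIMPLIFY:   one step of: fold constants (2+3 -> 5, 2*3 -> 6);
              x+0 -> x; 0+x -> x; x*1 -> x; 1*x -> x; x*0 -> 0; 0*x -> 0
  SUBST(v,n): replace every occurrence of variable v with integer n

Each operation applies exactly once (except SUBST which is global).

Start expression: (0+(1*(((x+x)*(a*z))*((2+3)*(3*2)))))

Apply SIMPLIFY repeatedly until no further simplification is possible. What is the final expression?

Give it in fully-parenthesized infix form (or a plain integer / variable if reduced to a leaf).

Start: (0+(1*(((x+x)*(a*z))*((2+3)*(3*2)))))
Step 1: at root: (0+(1*(((x+x)*(a*z))*((2+3)*(3*2))))) -> (1*(((x+x)*(a*z))*((2+3)*(3*2)))); overall: (0+(1*(((x+x)*(a*z))*((2+3)*(3*2))))) -> (1*(((x+x)*(a*z))*((2+3)*(3*2))))
Step 2: at root: (1*(((x+x)*(a*z))*((2+3)*(3*2)))) -> (((x+x)*(a*z))*((2+3)*(3*2))); overall: (1*(((x+x)*(a*z))*((2+3)*(3*2)))) -> (((x+x)*(a*z))*((2+3)*(3*2)))
Step 3: at RL: (2+3) -> 5; overall: (((x+x)*(a*z))*((2+3)*(3*2))) -> (((x+x)*(a*z))*(5*(3*2)))
Step 4: at RR: (3*2) -> 6; overall: (((x+x)*(a*z))*(5*(3*2))) -> (((x+x)*(a*z))*(5*6))
Step 5: at R: (5*6) -> 30; overall: (((x+x)*(a*z))*(5*6)) -> (((x+x)*(a*z))*30)
Fixed point: (((x+x)*(a*z))*30)

Answer: (((x+x)*(a*z))*30)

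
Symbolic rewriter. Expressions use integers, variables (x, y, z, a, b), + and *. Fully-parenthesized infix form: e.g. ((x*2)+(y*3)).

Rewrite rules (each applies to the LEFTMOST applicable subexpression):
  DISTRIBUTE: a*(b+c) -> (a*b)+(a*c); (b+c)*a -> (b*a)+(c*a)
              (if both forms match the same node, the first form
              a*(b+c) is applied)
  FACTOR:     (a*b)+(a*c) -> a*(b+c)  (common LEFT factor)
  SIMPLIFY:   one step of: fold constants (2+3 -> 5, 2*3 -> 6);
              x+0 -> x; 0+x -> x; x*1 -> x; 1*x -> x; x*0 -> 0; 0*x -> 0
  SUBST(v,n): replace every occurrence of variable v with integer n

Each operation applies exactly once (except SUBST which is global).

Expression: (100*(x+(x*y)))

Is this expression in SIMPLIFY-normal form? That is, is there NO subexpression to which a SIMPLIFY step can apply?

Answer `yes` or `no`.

Answer: yes

Derivation:
Expression: (100*(x+(x*y)))
Scanning for simplifiable subexpressions (pre-order)...
  at root: (100*(x+(x*y))) (not simplifiable)
  at R: (x+(x*y)) (not simplifiable)
  at RR: (x*y) (not simplifiable)
Result: no simplifiable subexpression found -> normal form.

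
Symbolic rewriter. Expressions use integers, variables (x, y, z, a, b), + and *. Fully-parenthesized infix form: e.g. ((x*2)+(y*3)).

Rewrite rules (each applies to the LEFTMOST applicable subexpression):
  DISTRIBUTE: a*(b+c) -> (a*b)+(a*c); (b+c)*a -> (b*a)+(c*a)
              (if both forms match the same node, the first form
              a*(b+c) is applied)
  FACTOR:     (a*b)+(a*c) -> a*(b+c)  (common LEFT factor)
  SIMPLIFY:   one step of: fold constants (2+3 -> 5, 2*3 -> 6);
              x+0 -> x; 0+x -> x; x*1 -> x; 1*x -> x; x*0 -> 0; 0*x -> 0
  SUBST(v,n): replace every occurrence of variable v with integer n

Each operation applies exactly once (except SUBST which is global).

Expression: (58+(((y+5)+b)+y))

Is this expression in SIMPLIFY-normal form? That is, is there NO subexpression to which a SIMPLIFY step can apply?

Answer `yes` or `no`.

Expression: (58+(((y+5)+b)+y))
Scanning for simplifiable subexpressions (pre-order)...
  at root: (58+(((y+5)+b)+y)) (not simplifiable)
  at R: (((y+5)+b)+y) (not simplifiable)
  at RL: ((y+5)+b) (not simplifiable)
  at RLL: (y+5) (not simplifiable)
Result: no simplifiable subexpression found -> normal form.

Answer: yes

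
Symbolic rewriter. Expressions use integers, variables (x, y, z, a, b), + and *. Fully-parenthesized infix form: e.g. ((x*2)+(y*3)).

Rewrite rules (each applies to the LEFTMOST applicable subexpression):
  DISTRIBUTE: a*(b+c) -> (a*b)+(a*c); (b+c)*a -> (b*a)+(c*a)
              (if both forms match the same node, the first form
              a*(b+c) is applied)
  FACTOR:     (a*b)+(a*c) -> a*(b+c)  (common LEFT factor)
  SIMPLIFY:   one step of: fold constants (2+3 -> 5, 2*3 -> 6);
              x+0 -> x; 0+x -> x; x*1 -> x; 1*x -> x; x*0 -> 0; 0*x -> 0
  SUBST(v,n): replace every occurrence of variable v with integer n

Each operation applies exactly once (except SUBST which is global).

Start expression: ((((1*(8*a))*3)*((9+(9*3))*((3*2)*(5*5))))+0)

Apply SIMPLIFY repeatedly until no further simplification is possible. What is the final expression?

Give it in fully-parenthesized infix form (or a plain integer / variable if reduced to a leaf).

Answer: (((8*a)*3)*5400)

Derivation:
Start: ((((1*(8*a))*3)*((9+(9*3))*((3*2)*(5*5))))+0)
Step 1: at root: ((((1*(8*a))*3)*((9+(9*3))*((3*2)*(5*5))))+0) -> (((1*(8*a))*3)*((9+(9*3))*((3*2)*(5*5)))); overall: ((((1*(8*a))*3)*((9+(9*3))*((3*2)*(5*5))))+0) -> (((1*(8*a))*3)*((9+(9*3))*((3*2)*(5*5))))
Step 2: at LL: (1*(8*a)) -> (8*a); overall: (((1*(8*a))*3)*((9+(9*3))*((3*2)*(5*5)))) -> (((8*a)*3)*((9+(9*3))*((3*2)*(5*5))))
Step 3: at RLR: (9*3) -> 27; overall: (((8*a)*3)*((9+(9*3))*((3*2)*(5*5)))) -> (((8*a)*3)*((9+27)*((3*2)*(5*5))))
Step 4: at RL: (9+27) -> 36; overall: (((8*a)*3)*((9+27)*((3*2)*(5*5)))) -> (((8*a)*3)*(36*((3*2)*(5*5))))
Step 5: at RRL: (3*2) -> 6; overall: (((8*a)*3)*(36*((3*2)*(5*5)))) -> (((8*a)*3)*(36*(6*(5*5))))
Step 6: at RRR: (5*5) -> 25; overall: (((8*a)*3)*(36*(6*(5*5)))) -> (((8*a)*3)*(36*(6*25)))
Step 7: at RR: (6*25) -> 150; overall: (((8*a)*3)*(36*(6*25))) -> (((8*a)*3)*(36*150))
Step 8: at R: (36*150) -> 5400; overall: (((8*a)*3)*(36*150)) -> (((8*a)*3)*5400)
Fixed point: (((8*a)*3)*5400)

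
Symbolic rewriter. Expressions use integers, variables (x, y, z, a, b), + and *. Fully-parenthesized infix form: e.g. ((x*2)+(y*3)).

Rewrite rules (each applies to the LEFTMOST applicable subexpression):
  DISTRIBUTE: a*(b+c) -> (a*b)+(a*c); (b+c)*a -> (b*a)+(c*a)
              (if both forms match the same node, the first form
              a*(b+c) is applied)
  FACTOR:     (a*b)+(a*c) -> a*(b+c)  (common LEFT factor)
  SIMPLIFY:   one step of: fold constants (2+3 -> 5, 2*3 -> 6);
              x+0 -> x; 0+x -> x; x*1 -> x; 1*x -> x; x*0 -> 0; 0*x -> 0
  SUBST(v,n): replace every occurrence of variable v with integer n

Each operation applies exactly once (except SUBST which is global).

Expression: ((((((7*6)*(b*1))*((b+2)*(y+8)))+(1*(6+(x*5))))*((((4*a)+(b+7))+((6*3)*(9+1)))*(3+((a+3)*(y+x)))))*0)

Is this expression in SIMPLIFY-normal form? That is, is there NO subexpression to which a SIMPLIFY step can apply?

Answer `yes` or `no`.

Answer: no

Derivation:
Expression: ((((((7*6)*(b*1))*((b+2)*(y+8)))+(1*(6+(x*5))))*((((4*a)+(b+7))+((6*3)*(9+1)))*(3+((a+3)*(y+x)))))*0)
Scanning for simplifiable subexpressions (pre-order)...
  at root: ((((((7*6)*(b*1))*((b+2)*(y+8)))+(1*(6+(x*5))))*((((4*a)+(b+7))+((6*3)*(9+1)))*(3+((a+3)*(y+x)))))*0) (SIMPLIFIABLE)
  at L: (((((7*6)*(b*1))*((b+2)*(y+8)))+(1*(6+(x*5))))*((((4*a)+(b+7))+((6*3)*(9+1)))*(3+((a+3)*(y+x))))) (not simplifiable)
  at LL: ((((7*6)*(b*1))*((b+2)*(y+8)))+(1*(6+(x*5)))) (not simplifiable)
  at LLL: (((7*6)*(b*1))*((b+2)*(y+8))) (not simplifiable)
  at LLLL: ((7*6)*(b*1)) (not simplifiable)
  at LLLLL: (7*6) (SIMPLIFIABLE)
  at LLLLR: (b*1) (SIMPLIFIABLE)
  at LLLR: ((b+2)*(y+8)) (not simplifiable)
  at LLLRL: (b+2) (not simplifiable)
  at LLLRR: (y+8) (not simplifiable)
  at LLR: (1*(6+(x*5))) (SIMPLIFIABLE)
  at LLRR: (6+(x*5)) (not simplifiable)
  at LLRRR: (x*5) (not simplifiable)
  at LR: ((((4*a)+(b+7))+((6*3)*(9+1)))*(3+((a+3)*(y+x)))) (not simplifiable)
  at LRL: (((4*a)+(b+7))+((6*3)*(9+1))) (not simplifiable)
  at LRLL: ((4*a)+(b+7)) (not simplifiable)
  at LRLLL: (4*a) (not simplifiable)
  at LRLLR: (b+7) (not simplifiable)
  at LRLR: ((6*3)*(9+1)) (not simplifiable)
  at LRLRL: (6*3) (SIMPLIFIABLE)
  at LRLRR: (9+1) (SIMPLIFIABLE)
  at LRR: (3+((a+3)*(y+x))) (not simplifiable)
  at LRRR: ((a+3)*(y+x)) (not simplifiable)
  at LRRRL: (a+3) (not simplifiable)
  at LRRRR: (y+x) (not simplifiable)
Found simplifiable subexpr at path root: ((((((7*6)*(b*1))*((b+2)*(y+8)))+(1*(6+(x*5))))*((((4*a)+(b+7))+((6*3)*(9+1)))*(3+((a+3)*(y+x)))))*0)
One SIMPLIFY step would give: 0
-> NOT in normal form.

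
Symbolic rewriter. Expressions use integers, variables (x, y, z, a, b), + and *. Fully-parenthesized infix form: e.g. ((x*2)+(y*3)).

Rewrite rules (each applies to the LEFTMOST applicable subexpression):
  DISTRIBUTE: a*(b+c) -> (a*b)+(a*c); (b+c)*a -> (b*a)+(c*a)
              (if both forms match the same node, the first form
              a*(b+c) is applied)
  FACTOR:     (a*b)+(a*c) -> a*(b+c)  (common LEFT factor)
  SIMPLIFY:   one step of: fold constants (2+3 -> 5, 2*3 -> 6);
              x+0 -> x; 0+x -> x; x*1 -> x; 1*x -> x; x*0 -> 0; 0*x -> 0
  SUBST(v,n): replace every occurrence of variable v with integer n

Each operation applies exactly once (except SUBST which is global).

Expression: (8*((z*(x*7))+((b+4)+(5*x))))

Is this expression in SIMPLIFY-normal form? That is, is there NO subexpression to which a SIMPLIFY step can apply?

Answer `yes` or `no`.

Answer: yes

Derivation:
Expression: (8*((z*(x*7))+((b+4)+(5*x))))
Scanning for simplifiable subexpressions (pre-order)...
  at root: (8*((z*(x*7))+((b+4)+(5*x)))) (not simplifiable)
  at R: ((z*(x*7))+((b+4)+(5*x))) (not simplifiable)
  at RL: (z*(x*7)) (not simplifiable)
  at RLR: (x*7) (not simplifiable)
  at RR: ((b+4)+(5*x)) (not simplifiable)
  at RRL: (b+4) (not simplifiable)
  at RRR: (5*x) (not simplifiable)
Result: no simplifiable subexpression found -> normal form.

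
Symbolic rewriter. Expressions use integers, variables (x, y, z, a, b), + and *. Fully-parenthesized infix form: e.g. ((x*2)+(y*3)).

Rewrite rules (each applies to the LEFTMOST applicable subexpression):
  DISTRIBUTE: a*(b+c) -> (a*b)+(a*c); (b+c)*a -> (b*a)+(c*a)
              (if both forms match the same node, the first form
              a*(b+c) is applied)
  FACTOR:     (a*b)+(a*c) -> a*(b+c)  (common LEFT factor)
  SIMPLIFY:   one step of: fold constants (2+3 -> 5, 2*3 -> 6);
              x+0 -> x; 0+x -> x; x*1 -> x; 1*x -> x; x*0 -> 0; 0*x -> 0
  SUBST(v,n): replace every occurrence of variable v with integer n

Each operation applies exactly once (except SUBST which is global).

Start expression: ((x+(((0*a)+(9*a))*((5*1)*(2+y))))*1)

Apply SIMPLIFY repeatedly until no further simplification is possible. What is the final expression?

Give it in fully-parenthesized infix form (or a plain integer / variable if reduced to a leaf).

Start: ((x+(((0*a)+(9*a))*((5*1)*(2+y))))*1)
Step 1: at root: ((x+(((0*a)+(9*a))*((5*1)*(2+y))))*1) -> (x+(((0*a)+(9*a))*((5*1)*(2+y)))); overall: ((x+(((0*a)+(9*a))*((5*1)*(2+y))))*1) -> (x+(((0*a)+(9*a))*((5*1)*(2+y))))
Step 2: at RLL: (0*a) -> 0; overall: (x+(((0*a)+(9*a))*((5*1)*(2+y)))) -> (x+((0+(9*a))*((5*1)*(2+y))))
Step 3: at RL: (0+(9*a)) -> (9*a); overall: (x+((0+(9*a))*((5*1)*(2+y)))) -> (x+((9*a)*((5*1)*(2+y))))
Step 4: at RRL: (5*1) -> 5; overall: (x+((9*a)*((5*1)*(2+y)))) -> (x+((9*a)*(5*(2+y))))
Fixed point: (x+((9*a)*(5*(2+y))))

Answer: (x+((9*a)*(5*(2+y))))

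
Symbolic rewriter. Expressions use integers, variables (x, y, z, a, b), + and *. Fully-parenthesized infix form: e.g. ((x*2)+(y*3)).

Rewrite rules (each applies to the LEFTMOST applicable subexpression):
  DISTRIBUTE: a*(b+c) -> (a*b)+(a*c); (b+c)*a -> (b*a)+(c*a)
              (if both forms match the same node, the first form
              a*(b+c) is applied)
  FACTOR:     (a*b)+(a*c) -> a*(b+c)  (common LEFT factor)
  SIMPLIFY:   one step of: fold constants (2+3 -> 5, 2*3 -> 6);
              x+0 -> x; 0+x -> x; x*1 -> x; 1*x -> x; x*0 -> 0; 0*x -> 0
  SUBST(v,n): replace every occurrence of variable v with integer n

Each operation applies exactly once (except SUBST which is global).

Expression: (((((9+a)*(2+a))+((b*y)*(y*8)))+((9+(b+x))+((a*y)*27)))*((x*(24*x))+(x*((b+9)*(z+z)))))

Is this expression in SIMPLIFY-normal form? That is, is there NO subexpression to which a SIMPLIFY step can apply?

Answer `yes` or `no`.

Answer: yes

Derivation:
Expression: (((((9+a)*(2+a))+((b*y)*(y*8)))+((9+(b+x))+((a*y)*27)))*((x*(24*x))+(x*((b+9)*(z+z)))))
Scanning for simplifiable subexpressions (pre-order)...
  at root: (((((9+a)*(2+a))+((b*y)*(y*8)))+((9+(b+x))+((a*y)*27)))*((x*(24*x))+(x*((b+9)*(z+z))))) (not simplifiable)
  at L: ((((9+a)*(2+a))+((b*y)*(y*8)))+((9+(b+x))+((a*y)*27))) (not simplifiable)
  at LL: (((9+a)*(2+a))+((b*y)*(y*8))) (not simplifiable)
  at LLL: ((9+a)*(2+a)) (not simplifiable)
  at LLLL: (9+a) (not simplifiable)
  at LLLR: (2+a) (not simplifiable)
  at LLR: ((b*y)*(y*8)) (not simplifiable)
  at LLRL: (b*y) (not simplifiable)
  at LLRR: (y*8) (not simplifiable)
  at LR: ((9+(b+x))+((a*y)*27)) (not simplifiable)
  at LRL: (9+(b+x)) (not simplifiable)
  at LRLR: (b+x) (not simplifiable)
  at LRR: ((a*y)*27) (not simplifiable)
  at LRRL: (a*y) (not simplifiable)
  at R: ((x*(24*x))+(x*((b+9)*(z+z)))) (not simplifiable)
  at RL: (x*(24*x)) (not simplifiable)
  at RLR: (24*x) (not simplifiable)
  at RR: (x*((b+9)*(z+z))) (not simplifiable)
  at RRR: ((b+9)*(z+z)) (not simplifiable)
  at RRRL: (b+9) (not simplifiable)
  at RRRR: (z+z) (not simplifiable)
Result: no simplifiable subexpression found -> normal form.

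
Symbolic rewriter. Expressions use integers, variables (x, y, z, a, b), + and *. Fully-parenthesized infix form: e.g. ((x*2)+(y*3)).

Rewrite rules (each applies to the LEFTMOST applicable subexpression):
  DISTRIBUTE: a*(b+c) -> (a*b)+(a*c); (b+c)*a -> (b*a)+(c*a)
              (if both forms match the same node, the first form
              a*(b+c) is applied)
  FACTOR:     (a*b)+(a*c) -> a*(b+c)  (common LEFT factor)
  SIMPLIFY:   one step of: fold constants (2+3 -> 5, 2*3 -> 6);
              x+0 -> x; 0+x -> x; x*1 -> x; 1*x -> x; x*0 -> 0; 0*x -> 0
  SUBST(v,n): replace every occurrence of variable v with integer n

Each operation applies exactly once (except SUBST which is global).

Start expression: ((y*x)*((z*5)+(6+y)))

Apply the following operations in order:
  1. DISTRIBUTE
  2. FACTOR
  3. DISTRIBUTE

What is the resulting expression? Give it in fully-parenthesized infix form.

Start: ((y*x)*((z*5)+(6+y)))
Apply DISTRIBUTE at root (target: ((y*x)*((z*5)+(6+y)))): ((y*x)*((z*5)+(6+y))) -> (((y*x)*(z*5))+((y*x)*(6+y)))
Apply FACTOR at root (target: (((y*x)*(z*5))+((y*x)*(6+y)))): (((y*x)*(z*5))+((y*x)*(6+y))) -> ((y*x)*((z*5)+(6+y)))
Apply DISTRIBUTE at root (target: ((y*x)*((z*5)+(6+y)))): ((y*x)*((z*5)+(6+y))) -> (((y*x)*(z*5))+((y*x)*(6+y)))

Answer: (((y*x)*(z*5))+((y*x)*(6+y)))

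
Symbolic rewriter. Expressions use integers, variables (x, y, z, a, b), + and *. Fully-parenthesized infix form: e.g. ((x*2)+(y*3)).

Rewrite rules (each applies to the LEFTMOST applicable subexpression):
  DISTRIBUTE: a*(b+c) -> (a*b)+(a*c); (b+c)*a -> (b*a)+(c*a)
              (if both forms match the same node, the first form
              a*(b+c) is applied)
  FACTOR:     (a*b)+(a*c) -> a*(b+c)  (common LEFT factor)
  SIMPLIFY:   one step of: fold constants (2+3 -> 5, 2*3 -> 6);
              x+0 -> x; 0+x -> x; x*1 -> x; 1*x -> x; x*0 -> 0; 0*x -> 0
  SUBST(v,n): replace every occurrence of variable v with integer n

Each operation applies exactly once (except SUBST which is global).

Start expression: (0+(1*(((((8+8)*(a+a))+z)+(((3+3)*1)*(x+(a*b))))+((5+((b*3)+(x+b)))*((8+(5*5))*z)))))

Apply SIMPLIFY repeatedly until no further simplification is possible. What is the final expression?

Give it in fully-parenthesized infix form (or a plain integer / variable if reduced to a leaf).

Start: (0+(1*(((((8+8)*(a+a))+z)+(((3+3)*1)*(x+(a*b))))+((5+((b*3)+(x+b)))*((8+(5*5))*z)))))
Step 1: at root: (0+(1*(((((8+8)*(a+a))+z)+(((3+3)*1)*(x+(a*b))))+((5+((b*3)+(x+b)))*((8+(5*5))*z))))) -> (1*(((((8+8)*(a+a))+z)+(((3+3)*1)*(x+(a*b))))+((5+((b*3)+(x+b)))*((8+(5*5))*z)))); overall: (0+(1*(((((8+8)*(a+a))+z)+(((3+3)*1)*(x+(a*b))))+((5+((b*3)+(x+b)))*((8+(5*5))*z))))) -> (1*(((((8+8)*(a+a))+z)+(((3+3)*1)*(x+(a*b))))+((5+((b*3)+(x+b)))*((8+(5*5))*z))))
Step 2: at root: (1*(((((8+8)*(a+a))+z)+(((3+3)*1)*(x+(a*b))))+((5+((b*3)+(x+b)))*((8+(5*5))*z)))) -> (((((8+8)*(a+a))+z)+(((3+3)*1)*(x+(a*b))))+((5+((b*3)+(x+b)))*((8+(5*5))*z))); overall: (1*(((((8+8)*(a+a))+z)+(((3+3)*1)*(x+(a*b))))+((5+((b*3)+(x+b)))*((8+(5*5))*z)))) -> (((((8+8)*(a+a))+z)+(((3+3)*1)*(x+(a*b))))+((5+((b*3)+(x+b)))*((8+(5*5))*z)))
Step 3: at LLLL: (8+8) -> 16; overall: (((((8+8)*(a+a))+z)+(((3+3)*1)*(x+(a*b))))+((5+((b*3)+(x+b)))*((8+(5*5))*z))) -> ((((16*(a+a))+z)+(((3+3)*1)*(x+(a*b))))+((5+((b*3)+(x+b)))*((8+(5*5))*z)))
Step 4: at LRL: ((3+3)*1) -> (3+3); overall: ((((16*(a+a))+z)+(((3+3)*1)*(x+(a*b))))+((5+((b*3)+(x+b)))*((8+(5*5))*z))) -> ((((16*(a+a))+z)+((3+3)*(x+(a*b))))+((5+((b*3)+(x+b)))*((8+(5*5))*z)))
Step 5: at LRL: (3+3) -> 6; overall: ((((16*(a+a))+z)+((3+3)*(x+(a*b))))+((5+((b*3)+(x+b)))*((8+(5*5))*z))) -> ((((16*(a+a))+z)+(6*(x+(a*b))))+((5+((b*3)+(x+b)))*((8+(5*5))*z)))
Step 6: at RRLR: (5*5) -> 25; overall: ((((16*(a+a))+z)+(6*(x+(a*b))))+((5+((b*3)+(x+b)))*((8+(5*5))*z))) -> ((((16*(a+a))+z)+(6*(x+(a*b))))+((5+((b*3)+(x+b)))*((8+25)*z)))
Step 7: at RRL: (8+25) -> 33; overall: ((((16*(a+a))+z)+(6*(x+(a*b))))+((5+((b*3)+(x+b)))*((8+25)*z))) -> ((((16*(a+a))+z)+(6*(x+(a*b))))+((5+((b*3)+(x+b)))*(33*z)))
Fixed point: ((((16*(a+a))+z)+(6*(x+(a*b))))+((5+((b*3)+(x+b)))*(33*z)))

Answer: ((((16*(a+a))+z)+(6*(x+(a*b))))+((5+((b*3)+(x+b)))*(33*z)))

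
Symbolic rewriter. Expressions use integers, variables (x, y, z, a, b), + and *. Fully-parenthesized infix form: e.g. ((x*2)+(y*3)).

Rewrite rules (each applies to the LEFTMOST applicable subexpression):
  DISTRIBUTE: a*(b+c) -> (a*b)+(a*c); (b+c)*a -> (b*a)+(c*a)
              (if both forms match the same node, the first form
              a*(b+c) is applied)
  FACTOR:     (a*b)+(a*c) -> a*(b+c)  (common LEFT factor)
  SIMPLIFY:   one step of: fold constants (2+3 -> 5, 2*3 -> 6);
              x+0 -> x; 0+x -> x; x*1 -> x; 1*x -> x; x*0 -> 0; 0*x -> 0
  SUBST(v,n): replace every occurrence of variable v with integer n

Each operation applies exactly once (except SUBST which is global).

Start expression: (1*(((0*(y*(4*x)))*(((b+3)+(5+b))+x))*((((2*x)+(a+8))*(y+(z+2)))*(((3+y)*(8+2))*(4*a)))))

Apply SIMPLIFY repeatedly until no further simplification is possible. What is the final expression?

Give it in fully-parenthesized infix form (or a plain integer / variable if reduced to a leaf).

Start: (1*(((0*(y*(4*x)))*(((b+3)+(5+b))+x))*((((2*x)+(a+8))*(y+(z+2)))*(((3+y)*(8+2))*(4*a)))))
Step 1: at root: (1*(((0*(y*(4*x)))*(((b+3)+(5+b))+x))*((((2*x)+(a+8))*(y+(z+2)))*(((3+y)*(8+2))*(4*a))))) -> (((0*(y*(4*x)))*(((b+3)+(5+b))+x))*((((2*x)+(a+8))*(y+(z+2)))*(((3+y)*(8+2))*(4*a)))); overall: (1*(((0*(y*(4*x)))*(((b+3)+(5+b))+x))*((((2*x)+(a+8))*(y+(z+2)))*(((3+y)*(8+2))*(4*a))))) -> (((0*(y*(4*x)))*(((b+3)+(5+b))+x))*((((2*x)+(a+8))*(y+(z+2)))*(((3+y)*(8+2))*(4*a))))
Step 2: at LL: (0*(y*(4*x))) -> 0; overall: (((0*(y*(4*x)))*(((b+3)+(5+b))+x))*((((2*x)+(a+8))*(y+(z+2)))*(((3+y)*(8+2))*(4*a)))) -> ((0*(((b+3)+(5+b))+x))*((((2*x)+(a+8))*(y+(z+2)))*(((3+y)*(8+2))*(4*a))))
Step 3: at L: (0*(((b+3)+(5+b))+x)) -> 0; overall: ((0*(((b+3)+(5+b))+x))*((((2*x)+(a+8))*(y+(z+2)))*(((3+y)*(8+2))*(4*a)))) -> (0*((((2*x)+(a+8))*(y+(z+2)))*(((3+y)*(8+2))*(4*a))))
Step 4: at root: (0*((((2*x)+(a+8))*(y+(z+2)))*(((3+y)*(8+2))*(4*a)))) -> 0; overall: (0*((((2*x)+(a+8))*(y+(z+2)))*(((3+y)*(8+2))*(4*a)))) -> 0
Fixed point: 0

Answer: 0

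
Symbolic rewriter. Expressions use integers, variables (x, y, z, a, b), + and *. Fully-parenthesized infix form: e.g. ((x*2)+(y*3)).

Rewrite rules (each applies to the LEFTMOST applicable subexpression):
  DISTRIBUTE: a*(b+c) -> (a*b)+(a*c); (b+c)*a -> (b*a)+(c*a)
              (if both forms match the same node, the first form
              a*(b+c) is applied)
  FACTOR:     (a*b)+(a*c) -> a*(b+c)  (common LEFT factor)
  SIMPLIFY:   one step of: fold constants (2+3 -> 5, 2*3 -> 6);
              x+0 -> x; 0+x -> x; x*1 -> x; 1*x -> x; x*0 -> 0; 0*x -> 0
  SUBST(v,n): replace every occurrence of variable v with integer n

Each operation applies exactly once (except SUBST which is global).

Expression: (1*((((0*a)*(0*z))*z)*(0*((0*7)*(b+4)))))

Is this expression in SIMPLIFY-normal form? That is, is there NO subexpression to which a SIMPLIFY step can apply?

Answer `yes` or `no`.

Answer: no

Derivation:
Expression: (1*((((0*a)*(0*z))*z)*(0*((0*7)*(b+4)))))
Scanning for simplifiable subexpressions (pre-order)...
  at root: (1*((((0*a)*(0*z))*z)*(0*((0*7)*(b+4))))) (SIMPLIFIABLE)
  at R: ((((0*a)*(0*z))*z)*(0*((0*7)*(b+4)))) (not simplifiable)
  at RL: (((0*a)*(0*z))*z) (not simplifiable)
  at RLL: ((0*a)*(0*z)) (not simplifiable)
  at RLLL: (0*a) (SIMPLIFIABLE)
  at RLLR: (0*z) (SIMPLIFIABLE)
  at RR: (0*((0*7)*(b+4))) (SIMPLIFIABLE)
  at RRR: ((0*7)*(b+4)) (not simplifiable)
  at RRRL: (0*7) (SIMPLIFIABLE)
  at RRRR: (b+4) (not simplifiable)
Found simplifiable subexpr at path root: (1*((((0*a)*(0*z))*z)*(0*((0*7)*(b+4)))))
One SIMPLIFY step would give: ((((0*a)*(0*z))*z)*(0*((0*7)*(b+4))))
-> NOT in normal form.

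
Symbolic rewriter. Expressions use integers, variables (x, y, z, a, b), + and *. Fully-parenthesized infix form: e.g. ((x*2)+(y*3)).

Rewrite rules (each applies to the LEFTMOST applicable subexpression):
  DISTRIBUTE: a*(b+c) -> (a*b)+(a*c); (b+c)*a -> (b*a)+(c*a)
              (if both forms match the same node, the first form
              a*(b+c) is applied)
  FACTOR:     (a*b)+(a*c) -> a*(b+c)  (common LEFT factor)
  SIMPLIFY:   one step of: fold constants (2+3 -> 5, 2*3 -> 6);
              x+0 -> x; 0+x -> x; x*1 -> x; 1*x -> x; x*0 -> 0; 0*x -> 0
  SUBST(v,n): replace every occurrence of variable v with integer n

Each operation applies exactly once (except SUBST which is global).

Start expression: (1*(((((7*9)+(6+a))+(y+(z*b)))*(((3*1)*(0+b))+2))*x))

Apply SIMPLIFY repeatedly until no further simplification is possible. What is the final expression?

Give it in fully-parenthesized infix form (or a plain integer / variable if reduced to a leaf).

Start: (1*(((((7*9)+(6+a))+(y+(z*b)))*(((3*1)*(0+b))+2))*x))
Step 1: at root: (1*(((((7*9)+(6+a))+(y+(z*b)))*(((3*1)*(0+b))+2))*x)) -> (((((7*9)+(6+a))+(y+(z*b)))*(((3*1)*(0+b))+2))*x); overall: (1*(((((7*9)+(6+a))+(y+(z*b)))*(((3*1)*(0+b))+2))*x)) -> (((((7*9)+(6+a))+(y+(z*b)))*(((3*1)*(0+b))+2))*x)
Step 2: at LLLL: (7*9) -> 63; overall: (((((7*9)+(6+a))+(y+(z*b)))*(((3*1)*(0+b))+2))*x) -> ((((63+(6+a))+(y+(z*b)))*(((3*1)*(0+b))+2))*x)
Step 3: at LRLL: (3*1) -> 3; overall: ((((63+(6+a))+(y+(z*b)))*(((3*1)*(0+b))+2))*x) -> ((((63+(6+a))+(y+(z*b)))*((3*(0+b))+2))*x)
Step 4: at LRLR: (0+b) -> b; overall: ((((63+(6+a))+(y+(z*b)))*((3*(0+b))+2))*x) -> ((((63+(6+a))+(y+(z*b)))*((3*b)+2))*x)
Fixed point: ((((63+(6+a))+(y+(z*b)))*((3*b)+2))*x)

Answer: ((((63+(6+a))+(y+(z*b)))*((3*b)+2))*x)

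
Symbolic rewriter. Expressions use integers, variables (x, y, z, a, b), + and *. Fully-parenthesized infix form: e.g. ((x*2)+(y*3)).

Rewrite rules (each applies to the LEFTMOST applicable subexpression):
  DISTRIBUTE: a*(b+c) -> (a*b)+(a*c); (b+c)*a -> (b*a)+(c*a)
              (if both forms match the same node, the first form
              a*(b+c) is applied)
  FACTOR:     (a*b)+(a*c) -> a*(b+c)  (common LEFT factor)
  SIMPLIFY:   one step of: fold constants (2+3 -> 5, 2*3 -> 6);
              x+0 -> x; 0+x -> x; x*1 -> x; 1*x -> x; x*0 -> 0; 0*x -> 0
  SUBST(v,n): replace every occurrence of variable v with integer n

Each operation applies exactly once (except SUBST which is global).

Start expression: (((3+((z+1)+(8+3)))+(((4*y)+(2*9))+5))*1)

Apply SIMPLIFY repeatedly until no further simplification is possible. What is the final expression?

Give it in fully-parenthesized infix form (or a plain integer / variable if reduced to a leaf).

Start: (((3+((z+1)+(8+3)))+(((4*y)+(2*9))+5))*1)
Step 1: at root: (((3+((z+1)+(8+3)))+(((4*y)+(2*9))+5))*1) -> ((3+((z+1)+(8+3)))+(((4*y)+(2*9))+5)); overall: (((3+((z+1)+(8+3)))+(((4*y)+(2*9))+5))*1) -> ((3+((z+1)+(8+3)))+(((4*y)+(2*9))+5))
Step 2: at LRR: (8+3) -> 11; overall: ((3+((z+1)+(8+3)))+(((4*y)+(2*9))+5)) -> ((3+((z+1)+11))+(((4*y)+(2*9))+5))
Step 3: at RLR: (2*9) -> 18; overall: ((3+((z+1)+11))+(((4*y)+(2*9))+5)) -> ((3+((z+1)+11))+(((4*y)+18)+5))
Fixed point: ((3+((z+1)+11))+(((4*y)+18)+5))

Answer: ((3+((z+1)+11))+(((4*y)+18)+5))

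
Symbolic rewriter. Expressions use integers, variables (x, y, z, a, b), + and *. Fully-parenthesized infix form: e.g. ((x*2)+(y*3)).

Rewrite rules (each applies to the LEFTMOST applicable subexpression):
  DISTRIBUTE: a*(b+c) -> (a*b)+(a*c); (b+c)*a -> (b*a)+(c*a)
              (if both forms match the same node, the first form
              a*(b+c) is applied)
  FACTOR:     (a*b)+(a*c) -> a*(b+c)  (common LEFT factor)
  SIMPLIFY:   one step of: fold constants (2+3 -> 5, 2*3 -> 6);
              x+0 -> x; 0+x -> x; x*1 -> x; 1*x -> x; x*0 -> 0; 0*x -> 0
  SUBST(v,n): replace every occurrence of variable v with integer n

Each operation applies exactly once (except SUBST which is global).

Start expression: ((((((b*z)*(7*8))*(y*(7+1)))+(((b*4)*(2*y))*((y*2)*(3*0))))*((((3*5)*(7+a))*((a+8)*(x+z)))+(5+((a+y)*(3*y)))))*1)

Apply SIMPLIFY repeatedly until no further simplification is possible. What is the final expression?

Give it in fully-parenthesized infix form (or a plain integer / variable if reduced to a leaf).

Start: ((((((b*z)*(7*8))*(y*(7+1)))+(((b*4)*(2*y))*((y*2)*(3*0))))*((((3*5)*(7+a))*((a+8)*(x+z)))+(5+((a+y)*(3*y)))))*1)
Step 1: at root: ((((((b*z)*(7*8))*(y*(7+1)))+(((b*4)*(2*y))*((y*2)*(3*0))))*((((3*5)*(7+a))*((a+8)*(x+z)))+(5+((a+y)*(3*y)))))*1) -> (((((b*z)*(7*8))*(y*(7+1)))+(((b*4)*(2*y))*((y*2)*(3*0))))*((((3*5)*(7+a))*((a+8)*(x+z)))+(5+((a+y)*(3*y))))); overall: ((((((b*z)*(7*8))*(y*(7+1)))+(((b*4)*(2*y))*((y*2)*(3*0))))*((((3*5)*(7+a))*((a+8)*(x+z)))+(5+((a+y)*(3*y)))))*1) -> (((((b*z)*(7*8))*(y*(7+1)))+(((b*4)*(2*y))*((y*2)*(3*0))))*((((3*5)*(7+a))*((a+8)*(x+z)))+(5+((a+y)*(3*y)))))
Step 2: at LLLR: (7*8) -> 56; overall: (((((b*z)*(7*8))*(y*(7+1)))+(((b*4)*(2*y))*((y*2)*(3*0))))*((((3*5)*(7+a))*((a+8)*(x+z)))+(5+((a+y)*(3*y))))) -> (((((b*z)*56)*(y*(7+1)))+(((b*4)*(2*y))*((y*2)*(3*0))))*((((3*5)*(7+a))*((a+8)*(x+z)))+(5+((a+y)*(3*y)))))
Step 3: at LLRR: (7+1) -> 8; overall: (((((b*z)*56)*(y*(7+1)))+(((b*4)*(2*y))*((y*2)*(3*0))))*((((3*5)*(7+a))*((a+8)*(x+z)))+(5+((a+y)*(3*y))))) -> (((((b*z)*56)*(y*8))+(((b*4)*(2*y))*((y*2)*(3*0))))*((((3*5)*(7+a))*((a+8)*(x+z)))+(5+((a+y)*(3*y)))))
Step 4: at LRRR: (3*0) -> 0; overall: (((((b*z)*56)*(y*8))+(((b*4)*(2*y))*((y*2)*(3*0))))*((((3*5)*(7+a))*((a+8)*(x+z)))+(5+((a+y)*(3*y))))) -> (((((b*z)*56)*(y*8))+(((b*4)*(2*y))*((y*2)*0)))*((((3*5)*(7+a))*((a+8)*(x+z)))+(5+((a+y)*(3*y)))))
Step 5: at LRR: ((y*2)*0) -> 0; overall: (((((b*z)*56)*(y*8))+(((b*4)*(2*y))*((y*2)*0)))*((((3*5)*(7+a))*((a+8)*(x+z)))+(5+((a+y)*(3*y))))) -> (((((b*z)*56)*(y*8))+(((b*4)*(2*y))*0))*((((3*5)*(7+a))*((a+8)*(x+z)))+(5+((a+y)*(3*y)))))
Step 6: at LR: (((b*4)*(2*y))*0) -> 0; overall: (((((b*z)*56)*(y*8))+(((b*4)*(2*y))*0))*((((3*5)*(7+a))*((a+8)*(x+z)))+(5+((a+y)*(3*y))))) -> (((((b*z)*56)*(y*8))+0)*((((3*5)*(7+a))*((a+8)*(x+z)))+(5+((a+y)*(3*y)))))
Step 7: at L: ((((b*z)*56)*(y*8))+0) -> (((b*z)*56)*(y*8)); overall: (((((b*z)*56)*(y*8))+0)*((((3*5)*(7+a))*((a+8)*(x+z)))+(5+((a+y)*(3*y))))) -> ((((b*z)*56)*(y*8))*((((3*5)*(7+a))*((a+8)*(x+z)))+(5+((a+y)*(3*y)))))
Step 8: at RLLL: (3*5) -> 15; overall: ((((b*z)*56)*(y*8))*((((3*5)*(7+a))*((a+8)*(x+z)))+(5+((a+y)*(3*y))))) -> ((((b*z)*56)*(y*8))*(((15*(7+a))*((a+8)*(x+z)))+(5+((a+y)*(3*y)))))
Fixed point: ((((b*z)*56)*(y*8))*(((15*(7+a))*((a+8)*(x+z)))+(5+((a+y)*(3*y)))))

Answer: ((((b*z)*56)*(y*8))*(((15*(7+a))*((a+8)*(x+z)))+(5+((a+y)*(3*y)))))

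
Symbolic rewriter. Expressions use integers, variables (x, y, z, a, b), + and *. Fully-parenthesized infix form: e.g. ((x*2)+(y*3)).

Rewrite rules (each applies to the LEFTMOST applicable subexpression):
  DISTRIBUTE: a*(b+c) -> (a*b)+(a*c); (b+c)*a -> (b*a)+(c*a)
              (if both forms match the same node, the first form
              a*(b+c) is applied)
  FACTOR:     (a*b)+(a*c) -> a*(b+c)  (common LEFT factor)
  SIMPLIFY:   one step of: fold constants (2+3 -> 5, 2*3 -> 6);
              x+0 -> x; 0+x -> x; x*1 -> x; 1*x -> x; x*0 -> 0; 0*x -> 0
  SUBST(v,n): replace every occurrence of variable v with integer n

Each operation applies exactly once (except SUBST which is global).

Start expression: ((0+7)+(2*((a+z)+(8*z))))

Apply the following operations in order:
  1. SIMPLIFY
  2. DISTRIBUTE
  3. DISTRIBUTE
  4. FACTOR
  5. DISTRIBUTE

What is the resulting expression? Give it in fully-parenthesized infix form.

Start: ((0+7)+(2*((a+z)+(8*z))))
Apply SIMPLIFY at L (target: (0+7)): ((0+7)+(2*((a+z)+(8*z)))) -> (7+(2*((a+z)+(8*z))))
Apply DISTRIBUTE at R (target: (2*((a+z)+(8*z)))): (7+(2*((a+z)+(8*z)))) -> (7+((2*(a+z))+(2*(8*z))))
Apply DISTRIBUTE at RL (target: (2*(a+z))): (7+((2*(a+z))+(2*(8*z)))) -> (7+(((2*a)+(2*z))+(2*(8*z))))
Apply FACTOR at RL (target: ((2*a)+(2*z))): (7+(((2*a)+(2*z))+(2*(8*z)))) -> (7+((2*(a+z))+(2*(8*z))))
Apply DISTRIBUTE at RL (target: (2*(a+z))): (7+((2*(a+z))+(2*(8*z)))) -> (7+(((2*a)+(2*z))+(2*(8*z))))

Answer: (7+(((2*a)+(2*z))+(2*(8*z))))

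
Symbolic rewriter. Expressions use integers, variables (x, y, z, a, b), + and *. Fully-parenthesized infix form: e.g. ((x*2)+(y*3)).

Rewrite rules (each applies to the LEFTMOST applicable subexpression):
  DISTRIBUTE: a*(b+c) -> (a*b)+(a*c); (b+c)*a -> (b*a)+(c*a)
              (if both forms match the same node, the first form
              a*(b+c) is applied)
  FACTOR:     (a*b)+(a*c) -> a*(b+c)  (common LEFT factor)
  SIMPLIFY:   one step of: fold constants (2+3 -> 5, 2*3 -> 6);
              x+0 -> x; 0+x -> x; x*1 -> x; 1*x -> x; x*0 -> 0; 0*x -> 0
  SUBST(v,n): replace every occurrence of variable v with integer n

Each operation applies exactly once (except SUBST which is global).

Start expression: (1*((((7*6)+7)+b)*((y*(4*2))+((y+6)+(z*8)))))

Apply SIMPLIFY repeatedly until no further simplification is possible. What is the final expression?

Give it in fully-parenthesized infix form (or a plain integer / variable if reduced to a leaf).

Answer: ((49+b)*((y*8)+((y+6)+(z*8))))

Derivation:
Start: (1*((((7*6)+7)+b)*((y*(4*2))+((y+6)+(z*8)))))
Step 1: at root: (1*((((7*6)+7)+b)*((y*(4*2))+((y+6)+(z*8))))) -> ((((7*6)+7)+b)*((y*(4*2))+((y+6)+(z*8)))); overall: (1*((((7*6)+7)+b)*((y*(4*2))+((y+6)+(z*8))))) -> ((((7*6)+7)+b)*((y*(4*2))+((y+6)+(z*8))))
Step 2: at LLL: (7*6) -> 42; overall: ((((7*6)+7)+b)*((y*(4*2))+((y+6)+(z*8)))) -> (((42+7)+b)*((y*(4*2))+((y+6)+(z*8))))
Step 3: at LL: (42+7) -> 49; overall: (((42+7)+b)*((y*(4*2))+((y+6)+(z*8)))) -> ((49+b)*((y*(4*2))+((y+6)+(z*8))))
Step 4: at RLR: (4*2) -> 8; overall: ((49+b)*((y*(4*2))+((y+6)+(z*8)))) -> ((49+b)*((y*8)+((y+6)+(z*8))))
Fixed point: ((49+b)*((y*8)+((y+6)+(z*8))))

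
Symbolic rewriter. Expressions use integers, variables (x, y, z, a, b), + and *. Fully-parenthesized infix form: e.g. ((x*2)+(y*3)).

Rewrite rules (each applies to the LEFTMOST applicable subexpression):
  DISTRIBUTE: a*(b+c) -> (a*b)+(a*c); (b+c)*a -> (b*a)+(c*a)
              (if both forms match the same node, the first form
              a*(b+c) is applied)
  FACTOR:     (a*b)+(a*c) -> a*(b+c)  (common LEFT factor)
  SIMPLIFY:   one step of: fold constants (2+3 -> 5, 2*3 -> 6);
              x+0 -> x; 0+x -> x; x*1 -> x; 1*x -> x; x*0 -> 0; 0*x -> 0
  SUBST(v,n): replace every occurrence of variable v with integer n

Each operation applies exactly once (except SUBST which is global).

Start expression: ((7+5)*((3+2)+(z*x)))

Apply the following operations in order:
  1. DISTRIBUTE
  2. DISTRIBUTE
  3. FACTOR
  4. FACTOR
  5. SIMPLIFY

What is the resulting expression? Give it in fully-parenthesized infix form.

Answer: (12*((3+2)+(z*x)))

Derivation:
Start: ((7+5)*((3+2)+(z*x)))
Apply DISTRIBUTE at root (target: ((7+5)*((3+2)+(z*x)))): ((7+5)*((3+2)+(z*x))) -> (((7+5)*(3+2))+((7+5)*(z*x)))
Apply DISTRIBUTE at L (target: ((7+5)*(3+2))): (((7+5)*(3+2))+((7+5)*(z*x))) -> ((((7+5)*3)+((7+5)*2))+((7+5)*(z*x)))
Apply FACTOR at L (target: (((7+5)*3)+((7+5)*2))): ((((7+5)*3)+((7+5)*2))+((7+5)*(z*x))) -> (((7+5)*(3+2))+((7+5)*(z*x)))
Apply FACTOR at root (target: (((7+5)*(3+2))+((7+5)*(z*x)))): (((7+5)*(3+2))+((7+5)*(z*x))) -> ((7+5)*((3+2)+(z*x)))
Apply SIMPLIFY at L (target: (7+5)): ((7+5)*((3+2)+(z*x))) -> (12*((3+2)+(z*x)))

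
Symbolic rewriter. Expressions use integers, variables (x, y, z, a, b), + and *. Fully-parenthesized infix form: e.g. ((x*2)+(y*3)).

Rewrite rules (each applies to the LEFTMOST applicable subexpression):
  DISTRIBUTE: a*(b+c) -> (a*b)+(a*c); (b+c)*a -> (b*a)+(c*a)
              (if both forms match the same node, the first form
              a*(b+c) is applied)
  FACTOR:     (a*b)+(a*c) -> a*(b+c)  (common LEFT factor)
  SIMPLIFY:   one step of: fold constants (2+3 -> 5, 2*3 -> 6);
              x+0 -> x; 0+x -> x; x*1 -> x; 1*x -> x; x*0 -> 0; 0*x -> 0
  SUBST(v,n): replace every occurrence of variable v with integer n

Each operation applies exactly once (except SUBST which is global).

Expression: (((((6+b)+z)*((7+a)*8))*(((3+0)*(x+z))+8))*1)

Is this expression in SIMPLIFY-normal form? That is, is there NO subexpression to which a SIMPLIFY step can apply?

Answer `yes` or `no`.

Answer: no

Derivation:
Expression: (((((6+b)+z)*((7+a)*8))*(((3+0)*(x+z))+8))*1)
Scanning for simplifiable subexpressions (pre-order)...
  at root: (((((6+b)+z)*((7+a)*8))*(((3+0)*(x+z))+8))*1) (SIMPLIFIABLE)
  at L: ((((6+b)+z)*((7+a)*8))*(((3+0)*(x+z))+8)) (not simplifiable)
  at LL: (((6+b)+z)*((7+a)*8)) (not simplifiable)
  at LLL: ((6+b)+z) (not simplifiable)
  at LLLL: (6+b) (not simplifiable)
  at LLR: ((7+a)*8) (not simplifiable)
  at LLRL: (7+a) (not simplifiable)
  at LR: (((3+0)*(x+z))+8) (not simplifiable)
  at LRL: ((3+0)*(x+z)) (not simplifiable)
  at LRLL: (3+0) (SIMPLIFIABLE)
  at LRLR: (x+z) (not simplifiable)
Found simplifiable subexpr at path root: (((((6+b)+z)*((7+a)*8))*(((3+0)*(x+z))+8))*1)
One SIMPLIFY step would give: ((((6+b)+z)*((7+a)*8))*(((3+0)*(x+z))+8))
-> NOT in normal form.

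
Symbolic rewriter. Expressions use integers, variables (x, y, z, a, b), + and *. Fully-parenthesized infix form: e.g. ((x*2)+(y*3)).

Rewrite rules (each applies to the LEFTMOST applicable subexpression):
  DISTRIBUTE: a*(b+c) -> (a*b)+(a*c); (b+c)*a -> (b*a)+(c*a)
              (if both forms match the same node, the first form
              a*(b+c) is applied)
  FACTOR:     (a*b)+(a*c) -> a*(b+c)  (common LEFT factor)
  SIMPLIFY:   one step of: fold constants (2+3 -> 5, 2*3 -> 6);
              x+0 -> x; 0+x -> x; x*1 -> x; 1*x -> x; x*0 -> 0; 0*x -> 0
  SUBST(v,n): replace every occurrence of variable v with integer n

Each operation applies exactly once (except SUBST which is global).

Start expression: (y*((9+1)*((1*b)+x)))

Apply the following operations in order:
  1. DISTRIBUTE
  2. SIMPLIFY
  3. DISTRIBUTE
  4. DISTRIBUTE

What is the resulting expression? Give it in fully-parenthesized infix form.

Start: (y*((9+1)*((1*b)+x)))
Apply DISTRIBUTE at R (target: ((9+1)*((1*b)+x))): (y*((9+1)*((1*b)+x))) -> (y*(((9+1)*(1*b))+((9+1)*x)))
Apply SIMPLIFY at RLL (target: (9+1)): (y*(((9+1)*(1*b))+((9+1)*x))) -> (y*((10*(1*b))+((9+1)*x)))
Apply DISTRIBUTE at root (target: (y*((10*(1*b))+((9+1)*x)))): (y*((10*(1*b))+((9+1)*x))) -> ((y*(10*(1*b)))+(y*((9+1)*x)))
Apply DISTRIBUTE at RR (target: ((9+1)*x)): ((y*(10*(1*b)))+(y*((9+1)*x))) -> ((y*(10*(1*b)))+(y*((9*x)+(1*x))))

Answer: ((y*(10*(1*b)))+(y*((9*x)+(1*x))))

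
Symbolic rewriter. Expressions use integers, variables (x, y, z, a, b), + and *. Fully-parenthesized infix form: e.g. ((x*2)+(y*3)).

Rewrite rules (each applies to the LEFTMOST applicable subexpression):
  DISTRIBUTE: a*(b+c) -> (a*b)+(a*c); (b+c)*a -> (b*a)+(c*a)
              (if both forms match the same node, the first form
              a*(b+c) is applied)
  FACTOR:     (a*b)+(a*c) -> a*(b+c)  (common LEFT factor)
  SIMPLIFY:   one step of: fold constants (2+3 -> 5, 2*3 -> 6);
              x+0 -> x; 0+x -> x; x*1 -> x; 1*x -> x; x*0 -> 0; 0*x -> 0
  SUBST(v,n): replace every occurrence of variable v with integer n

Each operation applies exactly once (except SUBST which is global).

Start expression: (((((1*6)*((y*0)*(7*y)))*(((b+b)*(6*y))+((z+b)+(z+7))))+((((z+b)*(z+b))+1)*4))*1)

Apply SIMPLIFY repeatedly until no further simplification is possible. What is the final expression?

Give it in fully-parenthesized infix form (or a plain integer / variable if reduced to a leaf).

Answer: ((((z+b)*(z+b))+1)*4)

Derivation:
Start: (((((1*6)*((y*0)*(7*y)))*(((b+b)*(6*y))+((z+b)+(z+7))))+((((z+b)*(z+b))+1)*4))*1)
Step 1: at root: (((((1*6)*((y*0)*(7*y)))*(((b+b)*(6*y))+((z+b)+(z+7))))+((((z+b)*(z+b))+1)*4))*1) -> ((((1*6)*((y*0)*(7*y)))*(((b+b)*(6*y))+((z+b)+(z+7))))+((((z+b)*(z+b))+1)*4)); overall: (((((1*6)*((y*0)*(7*y)))*(((b+b)*(6*y))+((z+b)+(z+7))))+((((z+b)*(z+b))+1)*4))*1) -> ((((1*6)*((y*0)*(7*y)))*(((b+b)*(6*y))+((z+b)+(z+7))))+((((z+b)*(z+b))+1)*4))
Step 2: at LLL: (1*6) -> 6; overall: ((((1*6)*((y*0)*(7*y)))*(((b+b)*(6*y))+((z+b)+(z+7))))+((((z+b)*(z+b))+1)*4)) -> (((6*((y*0)*(7*y)))*(((b+b)*(6*y))+((z+b)+(z+7))))+((((z+b)*(z+b))+1)*4))
Step 3: at LLRL: (y*0) -> 0; overall: (((6*((y*0)*(7*y)))*(((b+b)*(6*y))+((z+b)+(z+7))))+((((z+b)*(z+b))+1)*4)) -> (((6*(0*(7*y)))*(((b+b)*(6*y))+((z+b)+(z+7))))+((((z+b)*(z+b))+1)*4))
Step 4: at LLR: (0*(7*y)) -> 0; overall: (((6*(0*(7*y)))*(((b+b)*(6*y))+((z+b)+(z+7))))+((((z+b)*(z+b))+1)*4)) -> (((6*0)*(((b+b)*(6*y))+((z+b)+(z+7))))+((((z+b)*(z+b))+1)*4))
Step 5: at LL: (6*0) -> 0; overall: (((6*0)*(((b+b)*(6*y))+((z+b)+(z+7))))+((((z+b)*(z+b))+1)*4)) -> ((0*(((b+b)*(6*y))+((z+b)+(z+7))))+((((z+b)*(z+b))+1)*4))
Step 6: at L: (0*(((b+b)*(6*y))+((z+b)+(z+7)))) -> 0; overall: ((0*(((b+b)*(6*y))+((z+b)+(z+7))))+((((z+b)*(z+b))+1)*4)) -> (0+((((z+b)*(z+b))+1)*4))
Step 7: at root: (0+((((z+b)*(z+b))+1)*4)) -> ((((z+b)*(z+b))+1)*4); overall: (0+((((z+b)*(z+b))+1)*4)) -> ((((z+b)*(z+b))+1)*4)
Fixed point: ((((z+b)*(z+b))+1)*4)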